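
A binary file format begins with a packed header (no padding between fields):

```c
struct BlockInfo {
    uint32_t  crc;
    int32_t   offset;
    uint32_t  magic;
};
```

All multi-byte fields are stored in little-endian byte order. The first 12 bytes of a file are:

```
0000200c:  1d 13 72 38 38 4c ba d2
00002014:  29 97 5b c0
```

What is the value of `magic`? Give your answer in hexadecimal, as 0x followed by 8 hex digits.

`magic` follows `crc` (4 B), `offset` (4 B), so it starts at offset 4 + 4 = 8 and occupies 4 bytes.
Bytes at offsets 8..11: 29 97 5B C0.
Little-endian: lowest address holds the least-significant byte.
Reassemble most-significant byte first: C0 5B 97 29 → 0xC05B9729.

0xC05B9729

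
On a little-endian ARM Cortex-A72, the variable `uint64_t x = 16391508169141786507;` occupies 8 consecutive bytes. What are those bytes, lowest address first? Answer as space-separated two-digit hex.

16391508169141786507 in hexadecimal, padded to 64 bits, is 0xE37A55D57A9C178B.
Split into bytes (most-significant first): E3 7A 55 D5 7A 9C 17 8B.
In little-endian order the low byte comes first in memory.
So at ascending addresses the bytes are 8B 17 9C 7A D5 55 7A E3.

8B 17 9C 7A D5 55 7A E3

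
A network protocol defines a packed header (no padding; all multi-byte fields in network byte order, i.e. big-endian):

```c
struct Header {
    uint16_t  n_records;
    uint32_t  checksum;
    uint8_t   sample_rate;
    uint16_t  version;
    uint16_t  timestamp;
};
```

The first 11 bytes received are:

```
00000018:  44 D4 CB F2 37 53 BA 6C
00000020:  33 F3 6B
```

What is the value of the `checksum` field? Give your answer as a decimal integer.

`checksum` follows `n_records` (2 bytes), so it starts at byte offset 2 and occupies 4 bytes.
Bytes at offsets 2..5: CB F2 37 53.
Big-endian stores the most-significant byte at the lowest address.
The bytes are already most-significant first: 0xCBF23753.
0xCBF23753 = 3421648723.

3421648723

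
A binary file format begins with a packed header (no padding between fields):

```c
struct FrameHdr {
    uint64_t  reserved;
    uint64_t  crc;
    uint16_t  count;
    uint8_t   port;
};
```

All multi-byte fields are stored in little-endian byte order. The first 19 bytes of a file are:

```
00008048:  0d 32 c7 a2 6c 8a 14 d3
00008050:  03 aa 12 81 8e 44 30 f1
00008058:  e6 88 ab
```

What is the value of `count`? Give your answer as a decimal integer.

35046

`count` follows `reserved` (8 B), `crc` (8 B), so it starts at offset 8 + 8 = 16 and occupies 2 bytes.
Bytes at offsets 16..17: E6 88.
In little-endian order the low byte comes first in memory.
Reassemble most-significant byte first: 88 E6 → 0x88E6.
0x88E6 = 35046.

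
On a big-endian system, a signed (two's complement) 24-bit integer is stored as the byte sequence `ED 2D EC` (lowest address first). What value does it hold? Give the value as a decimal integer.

-1233428

Big-endian stores the most-significant byte at the lowest address.
The bytes are already most-significant first: 0xED2DEC.
Top bit is set, so as a signed 24-bit value this is 0xED2DEC − 2^24 = -1233428.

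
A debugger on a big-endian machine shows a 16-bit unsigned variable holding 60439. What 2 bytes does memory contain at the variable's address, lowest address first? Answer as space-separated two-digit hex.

60439 in hexadecimal, padded to 16 bits, is 0xEC17.
Split into bytes (most-significant first): EC 17.
Big-endian stores the most-significant byte at the lowest address.
So the memory order matches the most-significant-first order: EC 17.

EC 17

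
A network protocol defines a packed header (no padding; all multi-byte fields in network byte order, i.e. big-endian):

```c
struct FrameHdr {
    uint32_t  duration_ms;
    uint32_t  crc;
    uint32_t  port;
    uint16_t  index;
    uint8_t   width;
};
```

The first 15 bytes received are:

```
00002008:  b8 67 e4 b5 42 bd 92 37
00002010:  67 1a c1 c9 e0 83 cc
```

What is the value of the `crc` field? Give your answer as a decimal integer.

1119719991

`crc` follows `duration_ms` (4 bytes), so it starts at byte offset 4 and occupies 4 bytes.
Bytes at offsets 4..7: 42 BD 92 37.
In big-endian order the high byte comes first in memory.
The bytes are already most-significant first: 0x42BD9237.
0x42BD9237 = 1119719991.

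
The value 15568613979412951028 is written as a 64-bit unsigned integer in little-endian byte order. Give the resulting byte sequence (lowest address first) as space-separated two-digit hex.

15568613979412951028 in hexadecimal, padded to 64 bits, is 0xD80ED3EDA016EFF4.
Split into bytes (most-significant first): D8 0E D3 ED A0 16 EF F4.
Little-endian: lowest address holds the least-significant byte.
So at ascending addresses the bytes are F4 EF 16 A0 ED D3 0E D8.

F4 EF 16 A0 ED D3 0E D8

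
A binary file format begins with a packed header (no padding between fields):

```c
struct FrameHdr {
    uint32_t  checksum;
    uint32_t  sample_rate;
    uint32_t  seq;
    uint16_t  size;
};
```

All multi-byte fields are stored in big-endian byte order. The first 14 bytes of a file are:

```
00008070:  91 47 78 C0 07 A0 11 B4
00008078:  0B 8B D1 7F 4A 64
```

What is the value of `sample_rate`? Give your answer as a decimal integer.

`sample_rate` follows `checksum` (4 bytes), so it starts at byte offset 4 and occupies 4 bytes.
Bytes at offsets 4..7: 07 A0 11 B4.
Big-endian stores the most-significant byte at the lowest address.
The bytes are already most-significant first: 0x07A011B4.
0x07A011B4 = 127930804.

127930804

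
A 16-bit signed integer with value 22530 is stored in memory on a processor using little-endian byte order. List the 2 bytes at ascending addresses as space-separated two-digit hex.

22530 in hexadecimal, padded to 16 bits, is 0x5802.
Split into bytes (most-significant first): 58 02.
In little-endian order the low byte comes first in memory.
So at ascending addresses the bytes are 02 58.

02 58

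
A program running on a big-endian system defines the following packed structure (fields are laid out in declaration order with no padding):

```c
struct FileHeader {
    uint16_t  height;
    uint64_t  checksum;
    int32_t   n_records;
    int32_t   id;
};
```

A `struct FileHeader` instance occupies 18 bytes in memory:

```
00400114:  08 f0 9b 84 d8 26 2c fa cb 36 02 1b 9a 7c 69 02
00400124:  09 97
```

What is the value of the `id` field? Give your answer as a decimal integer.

1761741207

`id` follows `height` (2 B), `checksum` (8 B), `n_records` (4 B), so it starts at offset 2 + 8 + 4 = 14 and occupies 4 bytes.
Bytes at offsets 14..17: 69 02 09 97.
Big-endian: lowest address holds the most-significant byte.
The bytes are already most-significant first: 0x69020997.
0x69020997 = 1761741207.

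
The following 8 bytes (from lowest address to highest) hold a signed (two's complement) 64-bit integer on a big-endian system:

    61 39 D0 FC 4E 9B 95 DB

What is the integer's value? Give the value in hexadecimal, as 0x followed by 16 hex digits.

Big-endian: lowest address holds the most-significant byte.
The bytes are already most-significant first: 0x6139D0FC4E9B95DB.

0x6139D0FC4E9B95DB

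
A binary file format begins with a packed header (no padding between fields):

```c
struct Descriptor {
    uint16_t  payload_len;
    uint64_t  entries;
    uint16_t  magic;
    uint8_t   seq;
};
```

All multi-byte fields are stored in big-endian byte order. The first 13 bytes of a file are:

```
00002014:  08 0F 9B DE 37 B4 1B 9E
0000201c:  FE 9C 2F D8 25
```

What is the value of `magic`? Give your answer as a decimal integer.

`magic` follows `payload_len` (2 B), `entries` (8 B), so it starts at offset 2 + 8 = 10 and occupies 2 bytes.
Bytes at offsets 10..11: 2F D8.
In big-endian order the high byte comes first in memory.
The bytes are already most-significant first: 0x2FD8.
0x2FD8 = 12248.

12248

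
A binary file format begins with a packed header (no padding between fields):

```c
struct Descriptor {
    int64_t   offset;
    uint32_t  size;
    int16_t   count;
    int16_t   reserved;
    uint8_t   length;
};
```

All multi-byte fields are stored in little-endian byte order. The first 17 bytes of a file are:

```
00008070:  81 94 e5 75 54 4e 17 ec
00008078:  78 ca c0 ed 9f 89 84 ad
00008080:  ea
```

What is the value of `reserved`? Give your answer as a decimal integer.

`reserved` follows `offset` (8 B), `size` (4 B), `count` (2 B), so it starts at offset 8 + 4 + 2 = 14 and occupies 2 bytes.
Bytes at offsets 14..15: 84 AD.
Little-endian: lowest address holds the least-significant byte.
Reassemble most-significant byte first: AD 84 → 0xAD84.
Top bit is set, so as a signed 16-bit value this is 0xAD84 − 2^16 = -21116.

-21116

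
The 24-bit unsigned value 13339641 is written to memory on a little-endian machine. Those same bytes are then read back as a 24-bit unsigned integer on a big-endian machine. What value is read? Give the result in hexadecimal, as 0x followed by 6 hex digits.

13339641 in 24-bit hexadecimal is 0xCB8BF9.
Stored little-endian, the bytes at ascending addresses are F9 8B CB.
Read back as big-endian, the last byte is least significant, giving 0xF98BCB.

0xF98BCB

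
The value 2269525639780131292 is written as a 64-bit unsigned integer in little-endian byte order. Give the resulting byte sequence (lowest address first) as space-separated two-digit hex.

DC 61 BC 7F 8B F9 7E 1F

2269525639780131292 in hexadecimal, padded to 64 bits, is 0x1F7EF98B7FBC61DC.
Split into bytes (most-significant first): 1F 7E F9 8B 7F BC 61 DC.
Little-endian stores the least-significant byte at the lowest address.
So at ascending addresses the bytes are DC 61 BC 7F 8B F9 7E 1F.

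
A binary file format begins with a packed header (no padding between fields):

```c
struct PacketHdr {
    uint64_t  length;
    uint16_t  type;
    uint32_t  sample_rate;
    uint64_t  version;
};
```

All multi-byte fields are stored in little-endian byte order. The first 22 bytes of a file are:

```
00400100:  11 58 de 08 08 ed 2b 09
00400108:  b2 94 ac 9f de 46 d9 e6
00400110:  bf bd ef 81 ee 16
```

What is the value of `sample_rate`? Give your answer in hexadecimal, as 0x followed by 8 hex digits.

`sample_rate` follows `length` (8 B), `type` (2 B), so it starts at offset 8 + 2 = 10 and occupies 4 bytes.
Bytes at offsets 10..13: AC 9F DE 46.
Little-endian stores the least-significant byte at the lowest address.
Reassemble most-significant byte first: 46 DE 9F AC → 0x46DE9FAC.

0x46DE9FAC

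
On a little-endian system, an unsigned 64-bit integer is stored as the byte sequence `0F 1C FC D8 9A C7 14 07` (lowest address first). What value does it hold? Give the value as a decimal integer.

510252125679000591

In little-endian order the low byte comes first in memory.
Reassemble most-significant byte first: 07 14 C7 9A D8 FC 1C 0F → 0x0714C79AD8FC1C0F.
0x0714C79AD8FC1C0F = 510252125679000591.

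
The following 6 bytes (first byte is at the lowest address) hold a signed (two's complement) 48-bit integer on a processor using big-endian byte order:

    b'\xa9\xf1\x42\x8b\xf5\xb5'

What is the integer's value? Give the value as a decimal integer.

Big-endian: lowest address holds the most-significant byte.
The bytes are already most-significant first: 0xA9F1428BF5B5.
Top bit is set, so as a signed 48-bit value this is 0xA9F1428BF5B5 − 2^48 = -94621308029515.

-94621308029515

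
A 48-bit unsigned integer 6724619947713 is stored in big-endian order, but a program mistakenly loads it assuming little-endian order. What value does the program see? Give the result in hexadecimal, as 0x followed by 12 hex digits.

0xC14E95B21D06

6724619947713 in 48-bit hexadecimal is 0x061DB2954EC1.
Stored big-endian, the bytes at ascending addresses are 06 1D B2 95 4E C1.
Read back as little-endian, the first byte is least significant, giving 0xC14E95B21D06.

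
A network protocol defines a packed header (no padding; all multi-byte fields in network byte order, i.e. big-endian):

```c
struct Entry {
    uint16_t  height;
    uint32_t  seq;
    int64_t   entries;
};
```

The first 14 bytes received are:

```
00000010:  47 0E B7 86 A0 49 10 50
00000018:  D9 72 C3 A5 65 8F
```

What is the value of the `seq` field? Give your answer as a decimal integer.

`seq` follows `height` (2 bytes), so it starts at byte offset 2 and occupies 4 bytes.
Bytes at offsets 2..5: B7 86 A0 49.
Big-endian stores the most-significant byte at the lowest address.
The bytes are already most-significant first: 0xB786A049.
0xB786A049 = 3079053385.

3079053385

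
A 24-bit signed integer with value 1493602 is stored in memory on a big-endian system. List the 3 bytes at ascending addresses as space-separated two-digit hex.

1493602 in hexadecimal, padded to 24 bits, is 0x16CA62.
Split into bytes (most-significant first): 16 CA 62.
In big-endian order the high byte comes first in memory.
So the memory order matches the most-significant-first order: 16 CA 62.

16 CA 62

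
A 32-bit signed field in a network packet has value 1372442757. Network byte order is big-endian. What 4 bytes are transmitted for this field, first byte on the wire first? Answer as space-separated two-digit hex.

1372442757 in hexadecimal, padded to 32 bits, is 0x51CDD085.
Split into bytes (most-significant first): 51 CD D0 85.
In big-endian order the high byte comes first in memory.
So the memory order matches the most-significant-first order: 51 CD D0 85.

51 CD D0 85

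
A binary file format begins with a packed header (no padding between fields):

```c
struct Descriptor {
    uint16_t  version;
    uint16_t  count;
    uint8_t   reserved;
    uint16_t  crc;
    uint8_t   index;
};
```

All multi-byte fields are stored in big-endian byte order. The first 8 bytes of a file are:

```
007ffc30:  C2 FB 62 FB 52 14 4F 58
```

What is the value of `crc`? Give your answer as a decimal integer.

`crc` follows `version` (2 B), `count` (2 B), `reserved` (1 B), so it starts at offset 2 + 2 + 1 = 5 and occupies 2 bytes.
Bytes at offsets 5..6: 14 4F.
Big-endian stores the most-significant byte at the lowest address.
The bytes are already most-significant first: 0x144F.
0x144F = 5199.

5199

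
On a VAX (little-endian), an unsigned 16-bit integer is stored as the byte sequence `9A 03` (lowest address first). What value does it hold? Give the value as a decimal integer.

922

Little-endian stores the least-significant byte at the lowest address.
Reassemble most-significant byte first: 03 9A → 0x039A.
0x039A = 922.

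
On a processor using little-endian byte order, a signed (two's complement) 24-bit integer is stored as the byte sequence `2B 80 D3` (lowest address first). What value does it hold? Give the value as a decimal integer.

-2916309

Little-endian stores the least-significant byte at the lowest address.
Reassemble most-significant byte first: D3 80 2B → 0xD3802B.
Top bit is set, so as a signed 24-bit value this is 0xD3802B − 2^24 = -2916309.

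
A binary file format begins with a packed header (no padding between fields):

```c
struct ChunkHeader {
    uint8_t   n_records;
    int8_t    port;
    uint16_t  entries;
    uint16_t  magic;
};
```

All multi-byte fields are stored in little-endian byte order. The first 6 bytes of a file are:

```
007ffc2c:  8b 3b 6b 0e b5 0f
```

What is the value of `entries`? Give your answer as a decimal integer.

3691

`entries` follows `n_records` (1 B), `port` (1 B), so it starts at offset 1 + 1 = 2 and occupies 2 bytes.
Bytes at offsets 2..3: 6B 0E.
Little-endian: lowest address holds the least-significant byte.
Reassemble most-significant byte first: 0E 6B → 0x0E6B.
0x0E6B = 3691.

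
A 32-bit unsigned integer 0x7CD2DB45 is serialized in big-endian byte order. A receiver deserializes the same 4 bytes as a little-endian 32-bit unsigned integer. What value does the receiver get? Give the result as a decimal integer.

Stored big-endian, the bytes at ascending addresses are 7C D2 DB 45.
Read back as little-endian, the first byte is least significant, giving 0x45DBD27C.
0x45DBD27C = 1172034172.

1172034172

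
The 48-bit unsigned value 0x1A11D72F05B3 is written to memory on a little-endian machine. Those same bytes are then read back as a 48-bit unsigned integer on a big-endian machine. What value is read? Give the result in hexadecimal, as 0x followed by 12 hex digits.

0xB3052FD7111A

Stored little-endian, the bytes at ascending addresses are B3 05 2F D7 11 1A.
Read back as big-endian, the last byte is least significant, giving 0xB3052FD7111A.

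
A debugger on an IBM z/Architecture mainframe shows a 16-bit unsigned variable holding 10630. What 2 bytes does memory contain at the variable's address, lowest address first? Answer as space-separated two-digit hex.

10630 in hexadecimal, padded to 16 bits, is 0x2986.
Split into bytes (most-significant first): 29 86.
Big-endian stores the most-significant byte at the lowest address.
So the memory order matches the most-significant-first order: 29 86.

29 86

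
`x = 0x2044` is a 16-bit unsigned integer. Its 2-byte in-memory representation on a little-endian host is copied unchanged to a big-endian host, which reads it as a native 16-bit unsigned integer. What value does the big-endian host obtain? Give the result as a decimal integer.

Stored little-endian, the bytes at ascending addresses are 44 20.
Read back as big-endian, the last byte is least significant, giving 0x4420.
0x4420 = 17440.

17440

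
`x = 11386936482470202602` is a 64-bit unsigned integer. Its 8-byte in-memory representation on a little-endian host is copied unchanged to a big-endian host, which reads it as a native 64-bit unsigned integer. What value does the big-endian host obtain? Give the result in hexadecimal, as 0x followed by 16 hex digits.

0xEA8C92756686069E

11386936482470202602 in 64-bit hexadecimal is 0x9E06866675928CEA.
Stored little-endian, the bytes at ascending addresses are EA 8C 92 75 66 86 06 9E.
Read back as big-endian, the last byte is least significant, giving 0xEA8C92756686069E.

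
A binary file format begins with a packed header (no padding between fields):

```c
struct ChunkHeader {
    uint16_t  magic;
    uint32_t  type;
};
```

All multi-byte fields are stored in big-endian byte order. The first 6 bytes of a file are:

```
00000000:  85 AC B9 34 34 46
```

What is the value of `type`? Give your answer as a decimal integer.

3107206214

`type` follows `magic` (2 bytes), so it starts at byte offset 2 and occupies 4 bytes.
Bytes at offsets 2..5: B9 34 34 46.
Big-endian: lowest address holds the most-significant byte.
The bytes are already most-significant first: 0xB9343446.
0xB9343446 = 3107206214.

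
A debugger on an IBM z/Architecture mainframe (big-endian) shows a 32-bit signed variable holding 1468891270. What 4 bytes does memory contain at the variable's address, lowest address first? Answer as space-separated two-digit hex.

57 8D 80 86

1468891270 in hexadecimal, padded to 32 bits, is 0x578D8086.
Split into bytes (most-significant first): 57 8D 80 86.
Big-endian stores the most-significant byte at the lowest address.
So the memory order matches the most-significant-first order: 57 8D 80 86.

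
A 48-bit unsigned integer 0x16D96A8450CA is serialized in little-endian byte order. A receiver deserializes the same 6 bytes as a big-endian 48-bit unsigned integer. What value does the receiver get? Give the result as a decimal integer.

Stored little-endian, the bytes at ascending addresses are CA 50 84 6A D9 16.
Read back as big-endian, the last byte is least significant, giving 0xCA50846AD916.
0xCA50846AD916 = 222447167789334.

222447167789334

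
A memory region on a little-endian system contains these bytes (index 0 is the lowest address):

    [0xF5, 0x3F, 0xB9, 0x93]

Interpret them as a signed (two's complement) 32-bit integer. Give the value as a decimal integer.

-1816576011

In little-endian order the low byte comes first in memory.
Reassemble most-significant byte first: 93 B9 3F F5 → 0x93B93FF5.
Top bit is set, so as a signed 32-bit value this is 0x93B93FF5 − 2^32 = -1816576011.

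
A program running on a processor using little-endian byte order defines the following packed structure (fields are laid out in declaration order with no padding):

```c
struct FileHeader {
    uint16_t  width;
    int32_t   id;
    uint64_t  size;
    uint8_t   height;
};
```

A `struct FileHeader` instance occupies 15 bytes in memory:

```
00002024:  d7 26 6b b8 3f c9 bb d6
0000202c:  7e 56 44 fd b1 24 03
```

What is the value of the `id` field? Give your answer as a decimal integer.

-918570901

`id` follows `width` (2 bytes), so it starts at byte offset 2 and occupies 4 bytes.
Bytes at offsets 2..5: 6B B8 3F C9.
Little-endian stores the least-significant byte at the lowest address.
Reassemble most-significant byte first: C9 3F B8 6B → 0xC93FB86B.
Top bit is set, so as a signed 32-bit value this is 0xC93FB86B − 2^32 = -918570901.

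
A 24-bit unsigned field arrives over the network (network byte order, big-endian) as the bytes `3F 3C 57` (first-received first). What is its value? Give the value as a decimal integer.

Big-endian stores the most-significant byte at the lowest address.
The bytes are already most-significant first: 0x3F3C57.
0x3F3C57 = 4144215.

4144215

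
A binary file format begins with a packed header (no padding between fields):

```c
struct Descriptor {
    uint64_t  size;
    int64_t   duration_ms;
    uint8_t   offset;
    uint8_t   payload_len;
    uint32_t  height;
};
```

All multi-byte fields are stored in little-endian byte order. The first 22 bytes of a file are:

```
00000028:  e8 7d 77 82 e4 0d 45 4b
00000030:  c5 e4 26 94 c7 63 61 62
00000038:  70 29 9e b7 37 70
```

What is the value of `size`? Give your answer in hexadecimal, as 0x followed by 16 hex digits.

`size` is the first field, at byte offset 0, occupying 8 bytes.
Bytes at offsets 0..7: E8 7D 77 82 E4 0D 45 4B.
Little-endian stores the least-significant byte at the lowest address.
Reassemble most-significant byte first: 4B 45 0D E4 82 77 7D E8 → 0x4B450DE482777DE8.

0x4B450DE482777DE8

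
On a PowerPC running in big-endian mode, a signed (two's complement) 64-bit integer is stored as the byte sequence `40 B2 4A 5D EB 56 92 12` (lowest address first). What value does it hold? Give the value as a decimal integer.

Big-endian: lowest address holds the most-significant byte.
The bytes are already most-significant first: 0x40B24A5DEB569212.
0x40B24A5DEB569212 = 4661870331522617874.

4661870331522617874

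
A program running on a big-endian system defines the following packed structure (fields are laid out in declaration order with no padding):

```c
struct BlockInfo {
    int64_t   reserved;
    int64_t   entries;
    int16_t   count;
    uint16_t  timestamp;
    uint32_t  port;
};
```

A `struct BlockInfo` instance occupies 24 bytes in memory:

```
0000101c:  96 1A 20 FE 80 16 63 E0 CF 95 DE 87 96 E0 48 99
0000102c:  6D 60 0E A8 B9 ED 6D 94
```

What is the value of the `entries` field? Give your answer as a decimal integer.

`entries` follows `reserved` (8 bytes), so it starts at byte offset 8 and occupies 8 bytes.
Bytes at offsets 8..15: CF 95 DE 87 96 E0 48 99.
Big-endian: lowest address holds the most-significant byte.
The bytes are already most-significant first: 0xCF95DE8796E04899.
Top bit is set, so as a signed 64-bit value this is 0xCF95DE8796E04899 − 2^64 = -3488637662395348839.

-3488637662395348839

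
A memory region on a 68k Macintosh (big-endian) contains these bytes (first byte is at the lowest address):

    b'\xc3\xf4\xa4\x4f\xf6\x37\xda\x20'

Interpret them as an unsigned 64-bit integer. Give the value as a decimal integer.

Big-endian: lowest address holds the most-significant byte.
The bytes are already most-significant first: 0xC3F4A44FF637DA20.
0xC3F4A44FF637DA20 = 14120091395053574688.

14120091395053574688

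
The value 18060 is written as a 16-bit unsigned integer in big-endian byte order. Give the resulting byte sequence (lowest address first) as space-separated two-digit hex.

18060 in hexadecimal, padded to 16 bits, is 0x468C.
Split into bytes (most-significant first): 46 8C.
Big-endian: lowest address holds the most-significant byte.
So the memory order matches the most-significant-first order: 46 8C.

46 8C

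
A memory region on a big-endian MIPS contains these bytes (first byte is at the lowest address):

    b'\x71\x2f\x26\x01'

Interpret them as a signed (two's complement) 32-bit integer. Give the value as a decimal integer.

1898915329

Big-endian: lowest address holds the most-significant byte.
The bytes are already most-significant first: 0x712F2601.
0x712F2601 = 1898915329.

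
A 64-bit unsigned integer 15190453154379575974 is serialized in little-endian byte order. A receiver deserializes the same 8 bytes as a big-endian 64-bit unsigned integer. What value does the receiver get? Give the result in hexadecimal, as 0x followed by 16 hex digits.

0xA6B20154A954CFD2

15190453154379575974 in 64-bit hexadecimal is 0xD2CF54A95401B2A6.
Stored little-endian, the bytes at ascending addresses are A6 B2 01 54 A9 54 CF D2.
Read back as big-endian, the last byte is least significant, giving 0xA6B20154A954CFD2.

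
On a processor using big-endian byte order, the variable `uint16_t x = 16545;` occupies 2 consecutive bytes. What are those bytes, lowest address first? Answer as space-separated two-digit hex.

40 A1

16545 in hexadecimal, padded to 16 bits, is 0x40A1.
Split into bytes (most-significant first): 40 A1.
In big-endian order the high byte comes first in memory.
So the memory order matches the most-significant-first order: 40 A1.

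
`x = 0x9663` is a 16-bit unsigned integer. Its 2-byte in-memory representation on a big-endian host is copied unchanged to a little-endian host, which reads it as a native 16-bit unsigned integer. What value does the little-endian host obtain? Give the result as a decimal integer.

Stored big-endian, the bytes at ascending addresses are 96 63.
Read back as little-endian, the first byte is least significant, giving 0x6396.
0x6396 = 25494.

25494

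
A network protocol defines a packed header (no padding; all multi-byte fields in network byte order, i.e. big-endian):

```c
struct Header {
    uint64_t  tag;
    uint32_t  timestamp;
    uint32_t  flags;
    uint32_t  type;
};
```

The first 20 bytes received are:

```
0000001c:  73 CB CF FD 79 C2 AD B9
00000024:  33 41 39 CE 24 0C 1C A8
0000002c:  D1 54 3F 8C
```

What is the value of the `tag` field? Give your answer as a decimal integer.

8343991422210452921

`tag` is the first field, at byte offset 0, occupying 8 bytes.
Bytes at offsets 0..7: 73 CB CF FD 79 C2 AD B9.
Big-endian stores the most-significant byte at the lowest address.
The bytes are already most-significant first: 0x73CBCFFD79C2ADB9.
0x73CBCFFD79C2ADB9 = 8343991422210452921.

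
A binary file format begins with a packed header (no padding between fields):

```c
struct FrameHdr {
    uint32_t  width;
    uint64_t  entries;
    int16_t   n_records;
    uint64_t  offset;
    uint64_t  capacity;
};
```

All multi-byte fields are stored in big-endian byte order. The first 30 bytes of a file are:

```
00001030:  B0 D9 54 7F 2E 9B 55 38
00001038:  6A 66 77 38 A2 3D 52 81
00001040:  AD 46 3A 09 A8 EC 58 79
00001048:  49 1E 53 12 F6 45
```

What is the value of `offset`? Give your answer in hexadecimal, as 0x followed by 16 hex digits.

0x5281AD463A09A8EC

`offset` follows `width` (4 B), `entries` (8 B), `n_records` (2 B), so it starts at offset 4 + 8 + 2 = 14 and occupies 8 bytes.
Bytes at offsets 14..21: 52 81 AD 46 3A 09 A8 EC.
Big-endian: lowest address holds the most-significant byte.
The bytes are already most-significant first: 0x5281AD463A09A8EC.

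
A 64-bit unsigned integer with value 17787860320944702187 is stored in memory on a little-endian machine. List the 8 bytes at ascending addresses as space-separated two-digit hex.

17787860320944702187 in hexadecimal, padded to 64 bits, is 0xF6DB2CB7C02CC2EB.
Split into bytes (most-significant first): F6 DB 2C B7 C0 2C C2 EB.
In little-endian order the low byte comes first in memory.
So at ascending addresses the bytes are EB C2 2C C0 B7 2C DB F6.

EB C2 2C C0 B7 2C DB F6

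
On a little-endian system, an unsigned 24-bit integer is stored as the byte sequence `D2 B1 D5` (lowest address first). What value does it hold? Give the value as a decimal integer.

In little-endian order the low byte comes first in memory.
Reassemble most-significant byte first: D5 B1 D2 → 0xD5B1D2.
0xD5B1D2 = 14004690.

14004690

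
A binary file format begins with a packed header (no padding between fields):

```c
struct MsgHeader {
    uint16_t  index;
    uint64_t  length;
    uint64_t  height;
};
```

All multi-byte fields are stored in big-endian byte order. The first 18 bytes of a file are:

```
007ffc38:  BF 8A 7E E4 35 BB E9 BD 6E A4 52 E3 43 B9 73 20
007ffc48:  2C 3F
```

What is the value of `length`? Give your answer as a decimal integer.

`length` follows `index` (2 bytes), so it starts at byte offset 2 and occupies 8 bytes.
Bytes at offsets 2..9: 7E E4 35 BB E9 BD 6E A4.
Big-endian: lowest address holds the most-significant byte.
The bytes are already most-significant first: 0x7EE435BBE9BD6EA4.
0x7EE435BBE9BD6EA4 = 9143492224665611940.

9143492224665611940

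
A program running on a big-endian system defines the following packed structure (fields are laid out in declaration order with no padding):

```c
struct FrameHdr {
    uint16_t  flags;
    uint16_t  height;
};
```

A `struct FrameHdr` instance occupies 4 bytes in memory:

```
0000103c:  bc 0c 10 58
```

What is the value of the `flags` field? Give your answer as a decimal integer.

48140

`flags` is the first field, at byte offset 0, occupying 2 bytes.
Bytes at offsets 0..1: BC 0C.
Big-endian: lowest address holds the most-significant byte.
The bytes are already most-significant first: 0xBC0C.
0xBC0C = 48140.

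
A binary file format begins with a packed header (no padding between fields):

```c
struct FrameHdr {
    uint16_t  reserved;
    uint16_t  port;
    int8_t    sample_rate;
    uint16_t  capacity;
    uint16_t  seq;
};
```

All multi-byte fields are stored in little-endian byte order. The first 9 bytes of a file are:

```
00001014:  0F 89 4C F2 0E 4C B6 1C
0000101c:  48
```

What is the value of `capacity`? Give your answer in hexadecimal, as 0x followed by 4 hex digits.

0xB64C

`capacity` follows `reserved` (2 B), `port` (2 B), `sample_rate` (1 B), so it starts at offset 2 + 2 + 1 = 5 and occupies 2 bytes.
Bytes at offsets 5..6: 4C B6.
In little-endian order the low byte comes first in memory.
Reassemble most-significant byte first: B6 4C → 0xB64C.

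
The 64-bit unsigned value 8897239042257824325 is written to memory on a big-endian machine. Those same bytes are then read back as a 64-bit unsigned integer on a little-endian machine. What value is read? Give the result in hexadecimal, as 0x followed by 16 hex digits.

8897239042257824325 in 64-bit hexadecimal is 0x7B7957C4F383AA45.
Stored big-endian, the bytes at ascending addresses are 7B 79 57 C4 F3 83 AA 45.
Read back as little-endian, the first byte is least significant, giving 0x45AA83F3C457797B.

0x45AA83F3C457797B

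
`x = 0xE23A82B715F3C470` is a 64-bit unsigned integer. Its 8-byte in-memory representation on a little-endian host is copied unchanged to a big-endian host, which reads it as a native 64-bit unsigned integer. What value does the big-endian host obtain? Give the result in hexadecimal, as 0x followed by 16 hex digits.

Stored little-endian, the bytes at ascending addresses are 70 C4 F3 15 B7 82 3A E2.
Read back as big-endian, the last byte is least significant, giving 0x70C4F315B7823AE2.

0x70C4F315B7823AE2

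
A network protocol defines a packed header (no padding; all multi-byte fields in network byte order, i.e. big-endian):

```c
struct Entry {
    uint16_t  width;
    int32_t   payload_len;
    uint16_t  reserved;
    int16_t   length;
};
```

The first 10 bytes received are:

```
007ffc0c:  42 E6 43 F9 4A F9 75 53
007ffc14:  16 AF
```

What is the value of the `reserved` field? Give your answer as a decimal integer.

30035

`reserved` follows `width` (2 B), `payload_len` (4 B), so it starts at offset 2 + 4 = 6 and occupies 2 bytes.
Bytes at offsets 6..7: 75 53.
Big-endian stores the most-significant byte at the lowest address.
The bytes are already most-significant first: 0x7553.
0x7553 = 30035.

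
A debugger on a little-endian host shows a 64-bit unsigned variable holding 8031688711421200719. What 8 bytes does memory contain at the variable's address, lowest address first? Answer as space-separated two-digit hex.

4F 89 C6 4E 54 4A 76 6F

8031688711421200719 in hexadecimal, padded to 64 bits, is 0x6F764A544EC6894F.
Split into bytes (most-significant first): 6F 76 4A 54 4E C6 89 4F.
In little-endian order the low byte comes first in memory.
So at ascending addresses the bytes are 4F 89 C6 4E 54 4A 76 6F.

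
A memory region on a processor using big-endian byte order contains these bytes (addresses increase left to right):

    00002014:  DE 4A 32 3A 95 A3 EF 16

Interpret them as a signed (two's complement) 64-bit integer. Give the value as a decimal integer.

-2429073821812920554

Big-endian stores the most-significant byte at the lowest address.
The bytes are already most-significant first: 0xDE4A323A95A3EF16.
Top bit is set, so as a signed 64-bit value this is 0xDE4A323A95A3EF16 − 2^64 = -2429073821812920554.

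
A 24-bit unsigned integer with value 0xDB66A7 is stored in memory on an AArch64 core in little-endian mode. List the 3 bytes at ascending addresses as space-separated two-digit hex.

A7 66 DB

Split into bytes (most-significant first): DB 66 A7.
Little-endian: lowest address holds the least-significant byte.
So at ascending addresses the bytes are A7 66 DB.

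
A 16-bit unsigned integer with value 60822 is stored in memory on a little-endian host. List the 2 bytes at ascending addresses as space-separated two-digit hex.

60822 in hexadecimal, padded to 16 bits, is 0xED96.
Split into bytes (most-significant first): ED 96.
Little-endian stores the least-significant byte at the lowest address.
So at ascending addresses the bytes are 96 ED.

96 ED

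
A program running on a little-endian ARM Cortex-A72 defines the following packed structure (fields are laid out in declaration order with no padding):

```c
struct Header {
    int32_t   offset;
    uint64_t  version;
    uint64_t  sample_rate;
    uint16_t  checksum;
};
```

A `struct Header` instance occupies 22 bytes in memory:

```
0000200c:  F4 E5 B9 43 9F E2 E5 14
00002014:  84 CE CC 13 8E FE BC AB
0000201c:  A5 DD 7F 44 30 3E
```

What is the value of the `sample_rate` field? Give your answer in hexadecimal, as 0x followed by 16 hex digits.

`sample_rate` follows `offset` (4 B), `version` (8 B), so it starts at offset 4 + 8 = 12 and occupies 8 bytes.
Bytes at offsets 12..19: 8E FE BC AB A5 DD 7F 44.
In little-endian order the low byte comes first in memory.
Reassemble most-significant byte first: 44 7F DD A5 AB BC FE 8E → 0x447FDDA5ABBCFE8E.

0x447FDDA5ABBCFE8E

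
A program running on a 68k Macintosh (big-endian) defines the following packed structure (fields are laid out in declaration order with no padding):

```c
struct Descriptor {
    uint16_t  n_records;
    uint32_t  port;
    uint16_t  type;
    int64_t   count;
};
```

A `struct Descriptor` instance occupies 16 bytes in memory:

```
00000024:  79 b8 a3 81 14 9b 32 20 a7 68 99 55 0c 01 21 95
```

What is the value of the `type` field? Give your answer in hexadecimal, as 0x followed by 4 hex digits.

`type` follows `n_records` (2 B), `port` (4 B), so it starts at offset 2 + 4 = 6 and occupies 2 bytes.
Bytes at offsets 6..7: 32 20.
Big-endian stores the most-significant byte at the lowest address.
The bytes are already most-significant first: 0x3220.

0x3220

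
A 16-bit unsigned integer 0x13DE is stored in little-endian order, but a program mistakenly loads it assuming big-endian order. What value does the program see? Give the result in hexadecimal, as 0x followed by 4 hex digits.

Stored little-endian, the bytes at ascending addresses are DE 13.
Read back as big-endian, the last byte is least significant, giving 0xDE13.

0xDE13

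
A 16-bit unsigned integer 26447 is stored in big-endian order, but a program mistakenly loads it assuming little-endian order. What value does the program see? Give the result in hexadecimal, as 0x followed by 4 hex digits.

26447 in 16-bit hexadecimal is 0x674F.
Stored big-endian, the bytes at ascending addresses are 67 4F.
Read back as little-endian, the first byte is least significant, giving 0x4F67.

0x4F67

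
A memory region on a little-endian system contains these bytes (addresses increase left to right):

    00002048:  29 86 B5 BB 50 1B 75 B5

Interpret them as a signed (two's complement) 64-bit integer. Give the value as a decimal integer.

Little-endian: lowest address holds the least-significant byte.
Reassemble most-significant byte first: B5 75 1B 50 BB B5 86 29 → 0xB5751B50BBB58629.
Top bit is set, so as a signed 64-bit value this is 0xB5751B50BBB58629 − 2^64 = -5371356947008879063.

-5371356947008879063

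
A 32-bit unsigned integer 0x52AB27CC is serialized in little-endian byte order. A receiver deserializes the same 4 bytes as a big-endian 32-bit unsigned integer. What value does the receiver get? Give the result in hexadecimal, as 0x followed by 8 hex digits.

0xCC27AB52

Stored little-endian, the bytes at ascending addresses are CC 27 AB 52.
Read back as big-endian, the last byte is least significant, giving 0xCC27AB52.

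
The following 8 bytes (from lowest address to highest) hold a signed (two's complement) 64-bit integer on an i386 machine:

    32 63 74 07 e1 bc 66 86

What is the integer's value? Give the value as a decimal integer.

-8762108350323989710

Little-endian: lowest address holds the least-significant byte.
Reassemble most-significant byte first: 86 66 BC E1 07 74 63 32 → 0x8666BCE107746332.
Top bit is set, so as a signed 64-bit value this is 0x8666BCE107746332 − 2^64 = -8762108350323989710.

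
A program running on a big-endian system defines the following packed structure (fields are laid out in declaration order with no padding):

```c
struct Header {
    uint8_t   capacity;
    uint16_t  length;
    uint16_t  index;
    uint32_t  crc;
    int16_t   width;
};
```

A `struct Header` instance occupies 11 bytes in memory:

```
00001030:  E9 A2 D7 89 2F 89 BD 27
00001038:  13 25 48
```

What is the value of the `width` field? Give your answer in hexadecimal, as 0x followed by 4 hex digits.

`width` follows `capacity` (1 B), `length` (2 B), `index` (2 B), `crc` (4 B), so it starts at offset 1 + 2 + 2 + 4 = 9 and occupies 2 bytes.
Bytes at offsets 9..10: 25 48.
Big-endian: lowest address holds the most-significant byte.
The bytes are already most-significant first: 0x2548.

0x2548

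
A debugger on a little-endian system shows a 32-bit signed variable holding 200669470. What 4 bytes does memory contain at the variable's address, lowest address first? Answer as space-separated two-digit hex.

200669470 in hexadecimal, padded to 32 bits, is 0x0BF5F91E.
Split into bytes (most-significant first): 0B F5 F9 1E.
Little-endian: lowest address holds the least-significant byte.
So at ascending addresses the bytes are 1E F9 F5 0B.

1E F9 F5 0B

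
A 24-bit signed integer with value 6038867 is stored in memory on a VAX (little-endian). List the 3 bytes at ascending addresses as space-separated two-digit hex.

53 25 5C

6038867 in hexadecimal, padded to 24 bits, is 0x5C2553.
Split into bytes (most-significant first): 5C 25 53.
In little-endian order the low byte comes first in memory.
So at ascending addresses the bytes are 53 25 5C.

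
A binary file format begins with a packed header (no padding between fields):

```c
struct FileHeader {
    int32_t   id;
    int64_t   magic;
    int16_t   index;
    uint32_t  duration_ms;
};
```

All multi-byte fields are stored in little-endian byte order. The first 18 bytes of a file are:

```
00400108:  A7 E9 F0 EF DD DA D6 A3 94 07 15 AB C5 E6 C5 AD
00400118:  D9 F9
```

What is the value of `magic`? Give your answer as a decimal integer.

`magic` follows `id` (4 bytes), so it starts at byte offset 4 and occupies 8 bytes.
Bytes at offsets 4..11: DD DA D6 A3 94 07 15 AB.
Little-endian stores the least-significant byte at the lowest address.
Reassemble most-significant byte first: AB 15 07 94 A3 D6 DA DD → 0xAB150794A3D6DADD.
Top bit is set, so as a signed 64-bit value this is 0xAB150794A3D6DADD − 2^64 = -6118976183727629603.

-6118976183727629603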